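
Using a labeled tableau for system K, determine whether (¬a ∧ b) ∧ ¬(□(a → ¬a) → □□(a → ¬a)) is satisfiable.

1. (¬a ∧ b) ∧ ¬(□(a → ¬a) → □□(a → ¬a)), 0
2. ¬a ∧ b, 0
3. ¬(□(a → ¬a) → □□(a → ¬a)), 0
4. ¬a, 0
5. b, 0
6. □(a → ¬a), 0
7. ¬□□(a → ¬a), 0
8. ¬□(a → ¬a), 1
9. a → ¬a, 1
10. ¬a, 1
11. ¬(a → ¬a), 2
12. a, 2
Accessibility: 0R1, 1R2

Satisfiable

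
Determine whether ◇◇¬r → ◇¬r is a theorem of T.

Tableau for the negation ¬(◇◇¬r → ◇¬r):
1. ¬(◇◇¬r → ◇¬r), 0
2. ◇◇¬r, 0
3. ¬◇¬r, 0
4. r, 0
5. ◇¬r, 1
6. r, 1
7. ¬r, 2
Accessibility: 0R0, 0R1, 1R1, 1R2, 2R2
The negation has an open branch (countermodel exists).

Invalid (countermodel exists)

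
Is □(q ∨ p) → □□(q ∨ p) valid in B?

Tableau for the negation ¬(□(q ∨ p) → □□(q ∨ p)):
1. ¬(□(q ∨ p) → □□(q ∨ p)), 0
2. □(q ∨ p), 0
3. ¬□□(q ∨ p), 0
4. q ∨ p, 0
5. p, 0
6. ¬□(q ∨ p), 1
7. q ∨ p, 1
8. p, 1
9. ¬(q ∨ p), 2
10. ¬q, 2
11. ¬p, 2
Accessibility: 0R0, 0R1, 1R0, 1R1, 1R2, 2R1, 2R2
The negation has an open branch (countermodel exists).

No, not valid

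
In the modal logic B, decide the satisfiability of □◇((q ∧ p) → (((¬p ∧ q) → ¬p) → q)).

Yes, satisfiable

1. □◇((q ∧ p) → (((¬p ∧ q) → ¬p) → q)), u
2. ◇((q ∧ p) → (((¬p ∧ q) → ¬p) → q)), u
3. (q ∧ p) → (((¬p ∧ q) → ¬p) → q), v
4. ◇((q ∧ p) → (((¬p ∧ q) → ¬p) → q)), v
5. ((¬p ∧ q) → ¬p) → q, v
6. q, v
7. (q ∧ p) → (((¬p ∧ q) → ¬p) → q), w
8. ((¬p ∧ q) → ¬p) → q, w
9. q, w
Accessibility: uRu, uRv, vRu, vRv, vRw, wRv, wRw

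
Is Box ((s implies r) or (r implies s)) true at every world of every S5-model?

Valid

Tableau for the negation not Box ((s implies r) or (r implies s)):
1. not Box ((s implies r) or (r implies s)), u
2. not ((s implies r) or (r implies s)), v
3. not (s implies r), v
4. not (r implies s), v
5. s, v
6. not r, v
7. r, v
8. not s, v
Accessibility: uRu, uRv, vRu, vRv
Branch closes: r and not r both at v.
All branches of the negation close; one closing branch shown above.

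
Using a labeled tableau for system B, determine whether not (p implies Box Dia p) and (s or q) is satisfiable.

Unsatisfiable (every branch closes)

1. not (p implies Box Dia p) and (s or q), w0
2. not (p implies Box Dia p), w0   [and-rule on 1]
3. s or q, w0   [and-rule on 1]
4. p, w0   [neg-implies-rule on 2]
5. not Box Dia p, w0   [neg-implies-rule on 2]
6. q, w0   [or-rule on 3 (branches; this branch)]
7. not Dia p, w1   [neg-Box-rule on 5: fresh world w1, w0Rw1]
8. not p, w0   [neg-Dia-rule on 7 via w1Rw0]
Accessibility: w0Rw0, w0Rw1, w1Rw0, w1Rw1
Branch closes: p and not p both at w0.
Every branch closes; the branch above is one of them.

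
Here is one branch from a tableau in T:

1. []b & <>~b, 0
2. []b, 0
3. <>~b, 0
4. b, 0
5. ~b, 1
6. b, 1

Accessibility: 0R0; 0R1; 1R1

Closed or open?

Both b and ~b appear at 1.

Closed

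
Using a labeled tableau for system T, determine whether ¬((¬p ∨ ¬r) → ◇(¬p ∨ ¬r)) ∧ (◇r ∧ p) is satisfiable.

Unsatisfiable

1. ¬((¬p ∨ ¬r) → ◇(¬p ∨ ¬r)) ∧ (◇r ∧ p), 0
2. ¬((¬p ∨ ¬r) → ◇(¬p ∨ ¬r)), 0
3. ◇r ∧ p, 0
4. ¬p ∨ ¬r, 0
5. ¬◇(¬p ∨ ¬r), 0
6. ◇r, 0
7. p, 0
8. ¬(¬p ∨ ¬r), 0
9. r, 0
10. ¬r, 0
Accessibility: 0R0
Branch closes: r and ¬r both at 0.
All branches of the tableau close; one closing branch shown above.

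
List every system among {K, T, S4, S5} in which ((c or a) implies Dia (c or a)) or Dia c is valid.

T-tableau for the negation not (((c or a) implies Dia (c or a)) or Dia c):
1. not (((c or a) implies Dia (c or a)) or Dia c), w0
2. not ((c or a) implies Dia (c or a)), w0   [neg-or-rule on 1]
3. not Dia c, w0   [neg-or-rule on 1]
4. c or a, w0   [neg-implies-rule on 2]
5. not Dia (c or a), w0   [neg-implies-rule on 2]
6. not c, w0   [neg-Dia-rule on 3 via w0Rw0]
7. not (c or a), w0   [neg-Dia-rule on 5 via w0Rw0]
8. not a, w0   [neg-or-rule on 7]
9. a, w0   [or-rule on 4 (branches; this branch)]
Accessibility: w0Rw0
Branch closes: a and not a both at w0.
Every branch closes (one shown): valid in T, hence also in S4, S5 (every theorem of T is a theorem of S4 and S5).
K-tableau for the negation not (((c or a) implies Dia (c or a)) or Dia c):
1. not (((c or a) implies Dia (c or a)) or Dia c), w0
2. not ((c or a) implies Dia (c or a)), w0   [neg-or-rule on 1]
3. not Dia c, w0   [neg-or-rule on 1]
4. c or a, w0   [neg-implies-rule on 2]
5. not Dia (c or a), w0   [neg-implies-rule on 2]
6. a, w0   [or-rule on 4 (branches; this branch)]
Complete open branch: countermodel on a K-frame, so not valid in K.

T, S4, S5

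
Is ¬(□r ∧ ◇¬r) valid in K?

Tableau for the negation □r ∧ ◇¬r:
1. □r ∧ ◇¬r, u
2. □r, u   [∧-rule on 1]
3. ◇¬r, u   [∧-rule on 1]
4. ¬r, v   [◇-rule on 3: fresh world v, uRv]
5. r, v   [□-rule on 2 via uRv]
Accessibility: uRv
Branch closes: r and ¬r both at v.
All branches of the negation close; one closing branch shown above.

Valid in K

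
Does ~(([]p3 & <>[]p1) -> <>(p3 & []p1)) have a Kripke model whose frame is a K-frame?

1. ~(([]p3 & <>[]p1) -> <>(p3 & []p1)), w0
2. []p3 & <>[]p1, w0
3. ~<>(p3 & []p1), w0
4. []p3, w0
5. <>[]p1, w0
6. []p1, w1
7. ~(p3 & []p1), w1
8. p3, w1
9. ~[]p1, w1
10. ~p1, w2
11. p1, w2
Accessibility: w0Rw1, w1Rw2
Branch closes: p1 and ~p1 both at w2.
(One branch shown.) All branches close.

Unsatisfiable (every branch closes)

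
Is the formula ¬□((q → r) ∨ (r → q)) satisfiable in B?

No, unsatisfiable

1. ¬□((q → r) ∨ (r → q)), u
2. ¬((q → r) ∨ (r → q)), v
3. ¬(q → r), v
4. ¬(r → q), v
5. q, v
6. ¬r, v
7. r, v
8. ¬q, v
Accessibility: uRu, uRv, vRu, vRv
Branch closes: r and ¬r both at v.
Every branch closes; the branch above is one of them.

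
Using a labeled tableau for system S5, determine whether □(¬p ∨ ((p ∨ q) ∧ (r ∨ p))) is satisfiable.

Satisfiable

1. □(¬p ∨ ((p ∨ q) ∧ (r ∨ p))), u
2. ¬p ∨ ((p ∨ q) ∧ (r ∨ p)), u
3. (p ∨ q) ∧ (r ∨ p), u
4. p ∨ q, u
5. r ∨ p, u
6. q, u
7. p, u
Accessibility: uRu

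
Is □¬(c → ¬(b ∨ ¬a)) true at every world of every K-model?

Tableau for the negation ¬□¬(c → ¬(b ∨ ¬a)):
1. ¬□¬(c → ¬(b ∨ ¬a)), w0
2. c → ¬(b ∨ ¬a), w1
3. ¬(b ∨ ¬a), w1
4. ¬b, w1
5. a, w1
Accessibility: w0Rw1
The negation has an open branch (countermodel exists).

Not valid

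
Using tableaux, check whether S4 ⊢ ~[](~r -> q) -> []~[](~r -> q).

Tableau for the negation ~(~[](~r -> q) -> []~[](~r -> q)):
1. ~(~[](~r -> q) -> []~[](~r -> q)), w0
2. ~[](~r -> q), w0   [~->-rule on 1]
3. ~[]~[](~r -> q), w0   [~->-rule on 1]
4. ~(~r -> q), w1   [~[]-rule on 2: fresh world w1, w0Rw1]
5. ~r, w1   [~->-rule on 4]
6. ~q, w1   [~->-rule on 4]
7. [](~r -> q), w2   [~[]-rule on 3: fresh world w2, w0Rw2]
8. ~r -> q, w2   [[]-rule on 7 via w2Rw2]
9. q, w2   [->-rule on 8 (branches; this branch)]
Accessibility: w0Rw0, w0Rw1, w0Rw2, w1Rw1, w2Rw2
The negation has an open branch (countermodel exists).

Not valid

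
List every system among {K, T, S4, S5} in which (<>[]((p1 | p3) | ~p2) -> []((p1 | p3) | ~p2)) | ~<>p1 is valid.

S5

S4-tableau for the negation ~((<>[]((p1 | p3) | ~p2) -> []((p1 | p3) | ~p2)) | ~<>p1):
1. ~((<>[]((p1 | p3) | ~p2) -> []((p1 | p3) | ~p2)) | ~<>p1), 0
2. ~(<>[]((p1 | p3) | ~p2) -> []((p1 | p3) | ~p2)), 0
3. <>p1, 0
4. <>[]((p1 | p3) | ~p2), 0
5. ~[]((p1 | p3) | ~p2), 0
6. p1, 1
7. []((p1 | p3) | ~p2), 2
8. (p1 | p3) | ~p2, 2
9. ~p2, 2
10. ~((p1 | p3) | ~p2), 3
11. ~(p1 | p3), 3
12. p2, 3
13. ~p1, 3
14. ~p3, 3
Accessibility: 0R0, 0R1, 0R2, 0R3, 1R1, 2R2, 3R3
Complete open branch: countermodel on an S4-frame, so not valid in S4, nor in K, T (the same frame is also a K-frame and a T-frame).
S5-tableau for the negation ~((<>[]((p1 | p3) | ~p2) -> []((p1 | p3) | ~p2)) | ~<>p1):
1. ~((<>[]((p1 | p3) | ~p2) -> []((p1 | p3) | ~p2)) | ~<>p1), 0
2. ~(<>[]((p1 | p3) | ~p2) -> []((p1 | p3) | ~p2)), 0
3. <>p1, 0
4. <>[]((p1 | p3) | ~p2), 0
5. ~[]((p1 | p3) | ~p2), 0
6. p1, 1
7. []((p1 | p3) | ~p2), 2
8. (p1 | p3) | ~p2, 0
9. (p1 | p3) | ~p2, 1
10. (p1 | p3) | ~p2, 2
11. p1 | p3, 0
12. p1 | p3, 1
13. p1 | p3, 2
14. p3, 0
15. p3, 1
16. p3, 2
17. ~((p1 | p3) | ~p2), 3
18. ~(p1 | p3), 3
19. p2, 3
20. ~p1, 3
21. ~p3, 3
22. (p1 | p3) | ~p2, 3
23. p1 | p3, 3
24. p3, 3
Accessibility: 0R0, 0R1, 0R2, 0R3, 1R0, 1R1, 1R2, 1R3, 2R0, 2R1, 2R2, 2R3, 3R0, 3R1, 3R2, 3R3
Branch closes: p3 and ~p3 both at 3.
Every branch closes (one shown): valid in S5.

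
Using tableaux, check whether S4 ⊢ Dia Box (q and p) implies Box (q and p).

Tableau for the negation not (Dia Box (q and p) implies Box (q and p)):
1. not (Dia Box (q and p) implies Box (q and p)), u
2. Dia Box (q and p), u
3. not Box (q and p), u
4. Box (q and p), v
5. q and p, v
6. q, v
7. p, v
8. not (q and p), w
9. not p, w
Accessibility: uRu, uRv, uRw, vRv, wRw
The negation has an open branch (countermodel exists).

Not valid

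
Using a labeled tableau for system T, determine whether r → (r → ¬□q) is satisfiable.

Satisfiable

1. r → (r → ¬□q), u
2. r → ¬□q, u   [→-rule on 1 (branches; this branch)]
3. ¬□q, u   [→-rule on 2 (branches; this branch)]
4. ¬q, v   [¬□-rule on 3: fresh world v, uRv]
Accessibility: uRu, uRv, vRv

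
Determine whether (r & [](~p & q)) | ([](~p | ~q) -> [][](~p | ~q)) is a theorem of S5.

Tableau for the negation ~((r & [](~p & q)) | ([](~p | ~q) -> [][](~p | ~q))):
1. ~((r & [](~p & q)) | ([](~p | ~q) -> [][](~p | ~q))), u
2. ~(r & [](~p & q)), u
3. ~([](~p | ~q) -> [][](~p | ~q)), u
4. [](~p | ~q), u
5. ~[][](~p | ~q), u
6. ~p | ~q, u
7. ~[](~p & q), u
8. ~q, u
9. ~[](~p | ~q), v
10. ~p | ~q, v
11. ~q, v
12. ~(~p & q), w
13. ~p | ~q, w
14. ~q, w
15. ~(~p | ~q), x
16. p, x
17. q, x
18. ~p | ~q, x
19. ~q, x
Accessibility: uRu, uRv, uRw, uRx, vRu, vRv, vRw, vRx, wRu, wRv, wRw, wRx, xRu, xRv, xRw, xRx
Branch closes: q and ~q both at x.
Every branch of the negation's tableau closes; the branch above is one of them.

Valid in S5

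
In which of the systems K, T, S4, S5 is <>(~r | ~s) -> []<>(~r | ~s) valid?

S4-tableau for the negation ~(<>(~r | ~s) -> []<>(~r | ~s)):
1. ~(<>(~r | ~s) -> []<>(~r | ~s)), 0
2. <>(~r | ~s), 0
3. ~[]<>(~r | ~s), 0
4. ~r | ~s, 1
5. ~s, 1
6. ~<>(~r | ~s), 2
7. ~(~r | ~s), 2
8. r, 2
9. s, 2
Accessibility: 0R0, 0R1, 0R2, 1R1, 2R2
Complete open branch: countermodel on an S4-frame, so not valid in S4, nor in K, T (the same frame is also a K-frame and a T-frame).
S5-tableau for the negation ~(<>(~r | ~s) -> []<>(~r | ~s)):
1. ~(<>(~r | ~s) -> []<>(~r | ~s)), 0
2. <>(~r | ~s), 0
3. ~[]<>(~r | ~s), 0
4. ~r | ~s, 1
5. ~s, 1
6. ~<>(~r | ~s), 2
7. ~(~r | ~s), 0
8. r, 0
9. s, 0
10. ~(~r | ~s), 1
11. r, 1
12. s, 1
Accessibility: 0R0, 0R1, 0R2, 1R0, 1R1, 1R2, 2R0, 2R1, 2R2
Branch closes: s and ~s both at 1.
Every branch closes (one shown): valid in S5.

S5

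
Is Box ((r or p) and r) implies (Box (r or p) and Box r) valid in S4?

Tableau for the negation not (Box ((r or p) and r) implies (Box (r or p) and Box r)):
1. not (Box ((r or p) and r) implies (Box (r or p) and Box r)), w0
2. Box ((r or p) and r), w0
3. not (Box (r or p) and Box r), w0
4. (r or p) and r, w0
5. r or p, w0
6. r, w0
7. not Box (r or p), w0
8. p, w0
9. not (r or p), w1
10. not r, w1
11. not p, w1
12. (r or p) and r, w1
13. r or p, w1
14. r, w1
Accessibility: w0Rw0, w0Rw1, w1Rw1
Branch closes: r and not r both at w1.
All branches of the negation close; one closing branch shown above.

Valid in S4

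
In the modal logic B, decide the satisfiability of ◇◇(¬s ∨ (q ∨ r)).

1. ◇◇(¬s ∨ (q ∨ r)), 0
2. ◇(¬s ∨ (q ∨ r)), 1
3. ¬s ∨ (q ∨ r), 2
4. q ∨ r, 2
5. r, 2
Accessibility: 0R0, 0R1, 1R0, 1R1, 1R2, 2R1, 2R2

Satisfiable (open branch found)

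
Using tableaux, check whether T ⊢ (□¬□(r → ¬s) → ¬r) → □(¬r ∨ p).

No, not valid

Tableau for the negation ¬((□¬□(r → ¬s) → ¬r) → □(¬r ∨ p)):
1. ¬((□¬□(r → ¬s) → ¬r) → □(¬r ∨ p)), u
2. □¬□(r → ¬s) → ¬r, u
3. ¬□(¬r ∨ p), u
4. ¬r, u
5. ¬(¬r ∨ p), v
6. r, v
7. ¬p, v
Accessibility: uRu, uRv, vRv
The negation has an open branch (countermodel exists).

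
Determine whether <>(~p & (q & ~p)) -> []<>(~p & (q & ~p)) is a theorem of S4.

Not valid

Tableau for the negation ~(<>(~p & (q & ~p)) -> []<>(~p & (q & ~p))):
1. ~(<>(~p & (q & ~p)) -> []<>(~p & (q & ~p))), 0
2. <>(~p & (q & ~p)), 0
3. ~[]<>(~p & (q & ~p)), 0
4. ~p & (q & ~p), 1
5. ~p, 1
6. q & ~p, 1
7. q, 1
8. ~<>(~p & (q & ~p)), 2
9. ~(~p & (q & ~p)), 2
10. ~(q & ~p), 2
11. p, 2
Accessibility: 0R0, 0R1, 0R2, 1R1, 2R2
The negation has an open branch (countermodel exists).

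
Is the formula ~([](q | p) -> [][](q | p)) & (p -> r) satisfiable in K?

Yes, satisfiable

1. ~([](q | p) -> [][](q | p)) & (p -> r), 0
2. ~([](q | p) -> [][](q | p)), 0
3. p -> r, 0
4. [](q | p), 0
5. ~[][](q | p), 0
6. r, 0
7. ~[](q | p), 1
8. q | p, 1
9. p, 1
10. ~(q | p), 2
11. ~q, 2
12. ~p, 2
Accessibility: 0R1, 1R2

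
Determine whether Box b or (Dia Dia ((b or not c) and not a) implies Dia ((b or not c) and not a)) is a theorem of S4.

Valid in S4

Tableau for the negation not (Box b or (Dia Dia ((b or not c) and not a) implies Dia ((b or not c) and not a))):
1. not (Box b or (Dia Dia ((b or not c) and not a) implies Dia ((b or not c) and not a))), u
2. not Box b, u
3. not (Dia Dia ((b or not c) and not a) implies Dia ((b or not c) and not a)), u
4. Dia Dia ((b or not c) and not a), u
5. not Dia ((b or not c) and not a), u
6. not ((b or not c) and not a), u
7. not (b or not c), u
8. not b, u
9. c, u
10. not b, v
11. not ((b or not c) and not a), v
12. not (b or not c), v
13. c, v
14. Dia ((b or not c) and not a), w
15. not ((b or not c) and not a), w
16. not (b or not c), w
17. not b, w
18. c, w
19. (b or not c) and not a, x
20. b or not c, x
21. not a, x
22. not ((b or not c) and not a), x
23. not c, x
24. not (b or not c), x
25. not b, x
26. c, x
Accessibility: uRu, uRv, uRw, uRx, vRv, wRw, wRx, xRx
Branch closes: c and not c both at x.
All branches of the negation close; one closing branch shown above.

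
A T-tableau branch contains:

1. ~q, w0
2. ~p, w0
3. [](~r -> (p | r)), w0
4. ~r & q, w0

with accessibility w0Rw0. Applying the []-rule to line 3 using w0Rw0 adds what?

~r -> (p | r), w0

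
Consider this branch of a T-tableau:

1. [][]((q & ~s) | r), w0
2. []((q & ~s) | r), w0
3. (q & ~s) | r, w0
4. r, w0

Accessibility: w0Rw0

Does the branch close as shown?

There is no literal clash: for every atom and world, at most one sign appears.

Not closed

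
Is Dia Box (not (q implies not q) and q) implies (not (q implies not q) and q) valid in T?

Tableau for the negation not (Dia Box (not (q implies not q) and q) implies (not (q implies not q) and q)):
1. not (Dia Box (not (q implies not q) and q) implies (not (q implies not q) and q)), 0
2. Dia Box (not (q implies not q) and q), 0   [neg-implies-rule on 1]
3. not (not (q implies not q) and q), 0   [neg-implies-rule on 1]
4. not q, 0   [neg-and-rule on 3 (branches; this branch)]
5. Box (not (q implies not q) and q), 1   [Dia-rule on 2: fresh world 1, 0R1]
6. not (q implies not q) and q, 1   [Box-rule on 5 via 1R1]
7. not (q implies not q), 1   [and-rule on 6]
8. q, 1   [and-rule on 6]
Accessibility: 0R0, 0R1, 1R1
The negation has an open branch (countermodel exists).

Invalid (countermodel exists)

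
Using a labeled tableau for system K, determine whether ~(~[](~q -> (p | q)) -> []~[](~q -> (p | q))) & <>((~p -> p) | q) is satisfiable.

1. ~(~[](~q -> (p | q)) -> []~[](~q -> (p | q))) & <>((~p -> p) | q), 0
2. ~(~[](~q -> (p | q)) -> []~[](~q -> (p | q))), 0   [&-rule on 1]
3. <>((~p -> p) | q), 0   [&-rule on 1]
4. ~[](~q -> (p | q)), 0   [~->-rule on 2]
5. ~[]~[](~q -> (p | q)), 0   [~->-rule on 2]
6. (~p -> p) | q, 1   [<>-rule on 3: fresh world 1, 0R1]
7. q, 1   [|-rule on 6 (branches; this branch)]
8. ~(~q -> (p | q)), 2   [~[]-rule on 4: fresh world 2, 0R2]
9. ~q, 2   [~->-rule on 8]
10. ~(p | q), 2   [~->-rule on 8]
11. ~p, 2   [~|-rule on 10]
12. [](~q -> (p | q)), 3   [~[]-rule on 5: fresh world 3, 0R3]
Accessibility: 0R1, 0R2, 0R3

Satisfiable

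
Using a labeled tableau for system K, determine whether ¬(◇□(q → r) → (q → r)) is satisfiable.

1. ¬(◇□(q → r) → (q → r)), 0
2. ◇□(q → r), 0
3. ¬(q → r), 0
4. q, 0
5. ¬r, 0
6. □(q → r), 1
Accessibility: 0R1

Satisfiable (open branch found)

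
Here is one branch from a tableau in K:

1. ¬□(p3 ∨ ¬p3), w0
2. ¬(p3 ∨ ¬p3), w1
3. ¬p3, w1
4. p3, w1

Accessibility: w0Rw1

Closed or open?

Yes, closed

Both p3 and ¬p3 appear at w1.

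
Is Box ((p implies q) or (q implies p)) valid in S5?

Tableau for the negation not Box ((p implies q) or (q implies p)):
1. not Box ((p implies q) or (q implies p)), w0
2. not ((p implies q) or (q implies p)), w1
3. not (p implies q), w1
4. not (q implies p), w1
5. p, w1
6. not q, w1
7. q, w1
8. not p, w1
Accessibility: w0Rw0, w0Rw1, w1Rw0, w1Rw1
Branch closes: q and not q both at w1.
All branches of the negation close; one closing branch shown above.

Valid in S5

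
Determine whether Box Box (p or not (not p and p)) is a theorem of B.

Valid

Tableau for the negation not Box Box (p or not (not p and p)):
1. not Box Box (p or not (not p and p)), u
2. not Box (p or not (not p and p)), v
3. not (p or not (not p and p)), w
4. not p, w
5. not p and p, w
6. p, w
Accessibility: uRu, uRv, vRu, vRv, vRw, wRv, wRw
Branch closes: p and not p both at w.
All branches of the negation close; one closing branch shown above.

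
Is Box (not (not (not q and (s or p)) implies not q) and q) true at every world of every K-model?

Tableau for the negation not Box (not (not (not q and (s or p)) implies not q) and q):
1. not Box (not (not (not q and (s or p)) implies not q) and q), w0
2. not (not (not (not q and (s or p)) implies not q) and q), w1
3. not q, w1
Accessibility: w0Rw1
The negation has an open branch (countermodel exists).

Not valid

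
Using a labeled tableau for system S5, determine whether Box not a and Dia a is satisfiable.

1. Box not a and Dia a, 0
2. Box not a, 0   [and-rule on 1]
3. Dia a, 0   [and-rule on 1]
4. not a, 0   [Box-rule on 2 via 0R0]
5. a, 1   [Dia-rule on 3: fresh world 1, 0R1]
6. not a, 1   [Box-rule on 2 via 0R1]
Accessibility: 0R0, 0R1, 1R0, 1R1
Branch closes: a and not a both at 1.
All branches of the tableau close; one closing branch shown above.

Unsatisfiable (every branch closes)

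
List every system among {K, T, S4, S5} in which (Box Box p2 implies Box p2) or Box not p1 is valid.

T, S4, S5

T-tableau for the negation not ((Box Box p2 implies Box p2) or Box not p1):
1. not ((Box Box p2 implies Box p2) or Box not p1), u
2. not (Box Box p2 implies Box p2), u
3. not Box not p1, u
4. Box Box p2, u
5. not Box p2, u
6. Box p2, u
7. p2, u
8. p1, v
9. Box p2, v
10. p2, v
11. not p2, w
12. Box p2, w
13. p2, w
Accessibility: uRu, uRv, uRw, vRv, wRw
Branch closes: p2 and not p2 both at w.
Every branch closes (one shown): valid in T, hence also in S4, S5 (every theorem of T is a theorem of S4 and S5).
K-tableau for the negation not ((Box Box p2 implies Box p2) or Box not p1):
1. not ((Box Box p2 implies Box p2) or Box not p1), u
2. not (Box Box p2 implies Box p2), u
3. not Box not p1, u
4. Box Box p2, u
5. not Box p2, u
6. p1, v
7. Box p2, v
8. not p2, w
9. Box p2, w
Accessibility: uRv, uRw
Complete open branch: countermodel on a K-frame, so not valid in K.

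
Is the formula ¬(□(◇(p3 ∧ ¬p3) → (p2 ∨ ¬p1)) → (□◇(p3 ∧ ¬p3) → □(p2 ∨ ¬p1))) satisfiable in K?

1. ¬(□(◇(p3 ∧ ¬p3) → (p2 ∨ ¬p1)) → (□◇(p3 ∧ ¬p3) → □(p2 ∨ ¬p1))), 0
2. □(◇(p3 ∧ ¬p3) → (p2 ∨ ¬p1)), 0
3. ¬(□◇(p3 ∧ ¬p3) → □(p2 ∨ ¬p1)), 0
4. □◇(p3 ∧ ¬p3), 0
5. ¬□(p2 ∨ ¬p1), 0
6. ¬(p2 ∨ ¬p1), 1
7. ¬p2, 1
8. p1, 1
9. ◇(p3 ∧ ¬p3) → (p2 ∨ ¬p1), 1
10. ◇(p3 ∧ ¬p3), 1
11. ¬◇(p3 ∧ ¬p3), 1
12. p3 ∧ ¬p3, 2
13. p3, 2
14. ¬p3, 2
Accessibility: 0R1, 1R2
Branch closes: p3 and ¬p3 both at 2.
Every branch closes; the branch above is one of them.

Unsatisfiable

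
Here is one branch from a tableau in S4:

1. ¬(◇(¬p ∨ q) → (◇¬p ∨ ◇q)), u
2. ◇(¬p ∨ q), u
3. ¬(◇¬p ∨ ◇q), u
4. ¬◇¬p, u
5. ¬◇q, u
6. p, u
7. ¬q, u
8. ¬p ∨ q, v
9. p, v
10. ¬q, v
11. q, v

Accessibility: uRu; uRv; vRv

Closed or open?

Both q and ¬q appear at v.

Closed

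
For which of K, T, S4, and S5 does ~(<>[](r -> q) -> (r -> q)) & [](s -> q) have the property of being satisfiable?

S4-tableau for the formula:
1. ~(<>[](r -> q) -> (r -> q)) & [](s -> q), w0
2. ~(<>[](r -> q) -> (r -> q)), w0
3. [](s -> q), w0
4. <>[](r -> q), w0
5. ~(r -> q), w0
6. r, w0
7. ~q, w0
8. s -> q, w0
9. ~s, w0
10. [](r -> q), w1
11. s -> q, w1
12. r -> q, w1
13. q, w1
Accessibility: w0Rw0, w0Rw1, w1Rw1
Complete open branch: satisfiable in S4, hence also in K, T (this S4-model is also a K-model and a T-model).
S5-tableau for the formula:
1. ~(<>[](r -> q) -> (r -> q)) & [](s -> q), w0
2. ~(<>[](r -> q) -> (r -> q)), w0
3. [](s -> q), w0
4. <>[](r -> q), w0
5. ~(r -> q), w0
6. r, w0
7. ~q, w0
8. s -> q, w0
9. ~s, w0
10. [](r -> q), w1
11. s -> q, w1
12. r -> q, w0
13. r -> q, w1
14. q, w1
15. q, w0
Accessibility: w0Rw0, w0Rw1, w1Rw0, w1Rw1
Branch closes: q and ~q both at w0.
Every branch closes (one shown): unsatisfiable in S5.

K, T, S4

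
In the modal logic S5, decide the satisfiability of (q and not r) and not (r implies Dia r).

No, unsatisfiable

1. (q and not r) and not (r implies Dia r), 0
2. q and not r, 0
3. not (r implies Dia r), 0
4. q, 0
5. not r, 0
6. r, 0
7. not Dia r, 0
Accessibility: 0R0
Branch closes: r and not r both at 0.
All branches of the tableau close; one closing branch shown above.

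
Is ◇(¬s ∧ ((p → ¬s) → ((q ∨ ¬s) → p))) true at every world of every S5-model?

No, not valid

Tableau for the negation ¬◇(¬s ∧ ((p → ¬s) → ((q ∨ ¬s) → p))):
1. ¬◇(¬s ∧ ((p → ¬s) → ((q ∨ ¬s) → p))), 0
2. ¬(¬s ∧ ((p → ¬s) → ((q ∨ ¬s) → p))), 0   [¬◇-rule on 1 via 0R0]
3. ¬((p → ¬s) → ((q ∨ ¬s) → p)), 0   [¬∧-rule on 2 (branches; this branch)]
4. p → ¬s, 0   [¬→-rule on 3]
5. ¬((q ∨ ¬s) → p), 0   [¬→-rule on 3]
6. q ∨ ¬s, 0   [¬→-rule on 5]
7. ¬p, 0   [¬→-rule on 5]
8. ¬s, 0   [→-rule on 4 (branches; this branch)]
Accessibility: 0R0
The negation has an open branch (countermodel exists).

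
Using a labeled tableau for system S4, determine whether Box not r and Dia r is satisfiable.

No, unsatisfiable

1. Box not r and Dia r, 0
2. Box not r, 0   [and-rule on 1]
3. Dia r, 0   [and-rule on 1]
4. not r, 0   [Box-rule on 2 via 0R0]
5. r, 1   [Dia-rule on 3: fresh world 1, 0R1]
6. not r, 1   [Box-rule on 2 via 0R1]
Accessibility: 0R0, 0R1, 1R1
Branch closes: r and not r both at 1.
All branches of the tableau close; one closing branch shown above.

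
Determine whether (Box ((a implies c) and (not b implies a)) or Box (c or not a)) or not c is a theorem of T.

Tableau for the negation not ((Box ((a implies c) and (not b implies a)) or Box (c or not a)) or not c):
1. not ((Box ((a implies c) and (not b implies a)) or Box (c or not a)) or not c), 0
2. not (Box ((a implies c) and (not b implies a)) or Box (c or not a)), 0   [neg-or-rule on 1]
3. c, 0   [neg-or-rule on 1]
4. not Box ((a implies c) and (not b implies a)), 0   [neg-or-rule on 2]
5. not Box (c or not a), 0   [neg-or-rule on 2]
6. not ((a implies c) and (not b implies a)), 1   [neg-Box-rule on 4: fresh world 1, 0R1]
7. not (not b implies a), 1   [neg-and-rule on 6 (branches; this branch)]
8. not b, 1   [neg-implies-rule on 7]
9. not a, 1   [neg-implies-rule on 7]
10. not (c or not a), 2   [neg-Box-rule on 5: fresh world 2, 0R2]
11. not c, 2   [neg-or-rule on 10]
12. a, 2   [neg-or-rule on 10]
Accessibility: 0R0, 0R1, 0R2, 1R1, 2R2
The negation has an open branch (countermodel exists).

Not valid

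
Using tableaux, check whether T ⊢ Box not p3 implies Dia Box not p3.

Tableau for the negation not (Box not p3 implies Dia Box not p3):
1. not (Box not p3 implies Dia Box not p3), w0
2. Box not p3, w0
3. not Dia Box not p3, w0
4. not p3, w0
5. not Box not p3, w0
6. p3, w1
7. not p3, w1
Accessibility: w0Rw0, w0Rw1, w1Rw1
Branch closes: p3 and not p3 both at w1.
All branches of the negation close; one closing branch shown above.

Yes, valid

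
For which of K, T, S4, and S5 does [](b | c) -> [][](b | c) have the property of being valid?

S4, S5

S4-tableau for the negation ~([](b | c) -> [][](b | c)):
1. ~([](b | c) -> [][](b | c)), 0
2. [](b | c), 0
3. ~[][](b | c), 0
4. b | c, 0
5. c, 0
6. ~[](b | c), 1
7. b | c, 1
8. c, 1
9. ~(b | c), 2
10. ~b, 2
11. ~c, 2
12. b | c, 2
13. c, 2
Accessibility: 0R0, 0R1, 0R2, 1R1, 1R2, 2R2
Branch closes: c and ~c both at 2.
Every branch closes (one shown): valid in S4, hence also in S5 (every theorem of S4 is a theorem of S5).
T-tableau for the negation ~([](b | c) -> [][](b | c)):
1. ~([](b | c) -> [][](b | c)), 0
2. [](b | c), 0
3. ~[][](b | c), 0
4. b | c, 0
5. c, 0
6. ~[](b | c), 1
7. b | c, 1
8. c, 1
9. ~(b | c), 2
10. ~b, 2
11. ~c, 2
Accessibility: 0R0, 0R1, 1R1, 1R2, 2R2
Complete open branch: countermodel on a T-frame, so not valid in T, nor in K (the same frame is also a K-frame).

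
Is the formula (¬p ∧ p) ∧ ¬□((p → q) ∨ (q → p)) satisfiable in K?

1. (¬p ∧ p) ∧ ¬□((p → q) ∨ (q → p)), 0
2. ¬p ∧ p, 0   [∧-rule on 1]
3. ¬□((p → q) ∨ (q → p)), 0   [∧-rule on 1]
4. ¬p, 0   [∧-rule on 2]
5. p, 0   [∧-rule on 2]
Branch closes: p and ¬p both at 0.
(One branch shown.) All branches close.

No, unsatisfiable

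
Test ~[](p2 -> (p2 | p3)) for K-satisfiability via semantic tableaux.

1. ~[](p2 -> (p2 | p3)), w0
2. ~(p2 -> (p2 | p3)), w1
3. p2, w1
4. ~(p2 | p3), w1
5. ~p2, w1
6. ~p3, w1
Accessibility: w0Rw1
Branch closes: p2 and ~p2 both at w1.
(One branch shown.) All branches close.

No, unsatisfiable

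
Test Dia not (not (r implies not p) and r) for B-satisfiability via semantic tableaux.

Satisfiable (open branch found)

1. Dia not (not (r implies not p) and r), u
2. not (not (r implies not p) and r), v
3. not r, v
Accessibility: uRu, uRv, vRu, vRv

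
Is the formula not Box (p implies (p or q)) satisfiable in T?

No, unsatisfiable

1. not Box (p implies (p or q)), w0
2. not (p implies (p or q)), w1
3. p, w1
4. not (p or q), w1
5. not p, w1
6. not q, w1
Accessibility: w0Rw0, w0Rw1, w1Rw1
Branch closes: p and not p both at w1.
Every branch closes; the branch above is one of them.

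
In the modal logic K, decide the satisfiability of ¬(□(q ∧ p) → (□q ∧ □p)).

1. ¬(□(q ∧ p) → (□q ∧ □p)), u
2. □(q ∧ p), u   [¬→-rule on 1]
3. ¬(□q ∧ □p), u   [¬→-rule on 1]
4. ¬□p, u   [¬∧-rule on 3 (branches; this branch)]
5. ¬p, v   [¬□-rule on 4: fresh world v, uRv]
6. q ∧ p, v   [□-rule on 2 via uRv]
7. q, v   [∧-rule on 6]
8. p, v   [∧-rule on 6]
Accessibility: uRv
Branch closes: p and ¬p both at v.
All branches of the tableau close; one closing branch shown above.

Unsatisfiable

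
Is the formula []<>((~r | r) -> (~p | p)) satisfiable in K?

1. []<>((~r | r) -> (~p | p)), w0

Yes, satisfiable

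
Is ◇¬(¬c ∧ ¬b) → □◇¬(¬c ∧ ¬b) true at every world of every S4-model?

Not valid

Tableau for the negation ¬(◇¬(¬c ∧ ¬b) → □◇¬(¬c ∧ ¬b)):
1. ¬(◇¬(¬c ∧ ¬b) → □◇¬(¬c ∧ ¬b)), 0
2. ◇¬(¬c ∧ ¬b), 0   [¬→-rule on 1]
3. ¬□◇¬(¬c ∧ ¬b), 0   [¬→-rule on 1]
4. ¬(¬c ∧ ¬b), 1   [◇-rule on 2: fresh world 1, 0R1]
5. b, 1   [¬∧-rule on 4 (branches; this branch)]
6. ¬◇¬(¬c ∧ ¬b), 2   [¬□-rule on 3: fresh world 2, 0R2]
7. ¬c ∧ ¬b, 2   [¬◇-rule on 6 via 2R2]
8. ¬c, 2   [∧-rule on 7]
9. ¬b, 2   [∧-rule on 7]
Accessibility: 0R0, 0R1, 0R2, 1R1, 2R2
The negation has an open branch (countermodel exists).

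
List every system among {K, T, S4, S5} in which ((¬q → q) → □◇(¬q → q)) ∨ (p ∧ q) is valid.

S5

S5-tableau for the negation ¬(((¬q → q) → □◇(¬q → q)) ∨ (p ∧ q)):
1. ¬(((¬q → q) → □◇(¬q → q)) ∨ (p ∧ q)), u
2. ¬((¬q → q) → □◇(¬q → q)), u
3. ¬(p ∧ q), u
4. ¬q → q, u
5. ¬□◇(¬q → q), u
6. ¬p, u
7. q, u
8. ¬◇(¬q → q), v
9. ¬(¬q → q), u
10. ¬q, u
Accessibility: uRu, uRv, vRu, vRv
Branch closes: q and ¬q both at u.
Every branch closes (one shown): valid in S5.
S4-tableau for the negation ¬(((¬q → q) → □◇(¬q → q)) ∨ (p ∧ q)):
1. ¬(((¬q → q) → □◇(¬q → q)) ∨ (p ∧ q)), u
2. ¬((¬q → q) → □◇(¬q → q)), u
3. ¬(p ∧ q), u
4. ¬q → q, u
5. ¬□◇(¬q → q), u
6. ¬p, u
7. q, u
8. ¬◇(¬q → q), v
9. ¬(¬q → q), v
10. ¬q, v
Accessibility: uRu, uRv, vRv
Complete open branch: countermodel on an S4-frame, so not valid in S4, nor in K, T (the same frame is also a K-frame and a T-frame).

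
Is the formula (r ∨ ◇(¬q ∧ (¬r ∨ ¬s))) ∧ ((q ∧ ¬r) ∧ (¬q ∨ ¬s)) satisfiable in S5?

Yes, satisfiable

1. (r ∨ ◇(¬q ∧ (¬r ∨ ¬s))) ∧ ((q ∧ ¬r) ∧ (¬q ∨ ¬s)), 0
2. r ∨ ◇(¬q ∧ (¬r ∨ ¬s)), 0   [∧-rule on 1]
3. (q ∧ ¬r) ∧ (¬q ∨ ¬s), 0   [∧-rule on 1]
4. q ∧ ¬r, 0   [∧-rule on 3]
5. ¬q ∨ ¬s, 0   [∧-rule on 3]
6. q, 0   [∧-rule on 4]
7. ¬r, 0   [∧-rule on 4]
8. ◇(¬q ∧ (¬r ∨ ¬s)), 0   [∨-rule on 2 (branches; this branch)]
9. ¬s, 0   [∨-rule on 5 (branches; this branch)]
10. ¬q ∧ (¬r ∨ ¬s), 1   [◇-rule on 8: fresh world 1, 0R1]
11. ¬q, 1   [∧-rule on 10]
12. ¬r ∨ ¬s, 1   [∧-rule on 10]
13. ¬s, 1   [∨-rule on 12 (branches; this branch)]
Accessibility: 0R0, 0R1, 1R0, 1R1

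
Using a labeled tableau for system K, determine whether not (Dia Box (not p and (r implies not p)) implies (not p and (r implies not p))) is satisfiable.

Yes, satisfiable

1. not (Dia Box (not p and (r implies not p)) implies (not p and (r implies not p))), w0
2. Dia Box (not p and (r implies not p)), w0
3. not (not p and (r implies not p)), w0
4. not (r implies not p), w0
5. r, w0
6. p, w0
7. Box (not p and (r implies not p)), w1
Accessibility: w0Rw1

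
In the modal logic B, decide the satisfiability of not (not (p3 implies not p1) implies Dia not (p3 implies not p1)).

Unsatisfiable

1. not (not (p3 implies not p1) implies Dia not (p3 implies not p1)), w0
2. not (p3 implies not p1), w0
3. not Dia not (p3 implies not p1), w0
4. p3, w0
5. p1, w0
6. p3 implies not p1, w0
7. not p1, w0
Accessibility: w0Rw0
Branch closes: p1 and not p1 both at w0.
(One branch shown.) All branches close.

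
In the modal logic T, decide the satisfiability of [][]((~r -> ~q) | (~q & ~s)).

Satisfiable

1. [][]((~r -> ~q) | (~q & ~s)), u
2. []((~r -> ~q) | (~q & ~s)), u
3. (~r -> ~q) | (~q & ~s), u
4. ~q & ~s, u
5. ~q, u
6. ~s, u
Accessibility: uRu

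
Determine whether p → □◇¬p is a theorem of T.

Invalid (countermodel exists)

Tableau for the negation ¬(p → □◇¬p):
1. ¬(p → □◇¬p), w0
2. p, w0
3. ¬□◇¬p, w0
4. ¬◇¬p, w1
5. p, w1
Accessibility: w0Rw0, w0Rw1, w1Rw1
The negation has an open branch (countermodel exists).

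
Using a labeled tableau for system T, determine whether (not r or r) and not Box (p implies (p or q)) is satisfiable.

Unsatisfiable (every branch closes)

1. (not r or r) and not Box (p implies (p or q)), 0
2. not r or r, 0
3. not Box (p implies (p or q)), 0
4. r, 0
5. not (p implies (p or q)), 1
6. p, 1
7. not (p or q), 1
8. not p, 1
9. not q, 1
Accessibility: 0R0, 0R1, 1R1
Branch closes: p and not p both at 1.
Every branch closes; the branch above is one of them.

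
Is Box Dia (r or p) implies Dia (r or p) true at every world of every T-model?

Tableau for the negation not (Box Dia (r or p) implies Dia (r or p)):
1. not (Box Dia (r or p) implies Dia (r or p)), u
2. Box Dia (r or p), u   [neg-implies-rule on 1]
3. not Dia (r or p), u   [neg-implies-rule on 1]
4. Dia (r or p), u   [Box-rule on 2 via uRu]
5. not (r or p), u   [neg-Dia-rule on 3 via uRu]
6. not r, u   [neg-or-rule on 5]
7. not p, u   [neg-or-rule on 5]
8. r or p, v   [Dia-rule on 4: fresh world v, uRv]
9. Dia (r or p), v   [Box-rule on 2 via uRv]
10. not (r or p), v   [neg-Dia-rule on 3 via uRv]
11. not r, v   [neg-or-rule on 10]
12. not p, v   [neg-or-rule on 10]
13. p, v   [or-rule on 8 (branches; this branch)]
Accessibility: uRu, uRv, vRv
Branch closes: p and not p both at v.
All branches of the negation close; one closing branch shown above.

Valid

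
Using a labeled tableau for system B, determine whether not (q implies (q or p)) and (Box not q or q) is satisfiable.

Unsatisfiable

1. not (q implies (q or p)) and (Box not q or q), 0
2. not (q implies (q or p)), 0
3. Box not q or q, 0
4. q, 0
5. not (q or p), 0
6. not q, 0
7. not p, 0
Accessibility: 0R0
Branch closes: q and not q both at 0.
(One branch shown.) All branches close.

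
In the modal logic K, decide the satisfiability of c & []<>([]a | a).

1. c & []<>([]a | a), w0
2. c, w0
3. []<>([]a | a), w0

Satisfiable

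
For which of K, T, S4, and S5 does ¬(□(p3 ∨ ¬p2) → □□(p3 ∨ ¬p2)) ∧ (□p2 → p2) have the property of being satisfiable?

S4-tableau for the formula:
1. ¬(□(p3 ∨ ¬p2) → □□(p3 ∨ ¬p2)) ∧ (□p2 → p2), 0
2. ¬(□(p3 ∨ ¬p2) → □□(p3 ∨ ¬p2)), 0
3. □p2 → p2, 0
4. □(p3 ∨ ¬p2), 0
5. ¬□□(p3 ∨ ¬p2), 0
6. p3 ∨ ¬p2, 0
7. ¬□p2, 0
8. ¬p2, 0
9. ¬□(p3 ∨ ¬p2), 1
10. p3 ∨ ¬p2, 1
11. ¬p2, 1
12. ¬p2, 2
13. p3 ∨ ¬p2, 2
14. ¬(p3 ∨ ¬p2), 3
15. ¬p3, 3
16. p2, 3
17. p3 ∨ ¬p2, 3
18. ¬p2, 3
Accessibility: 0R0, 0R1, 0R2, 0R3, 1R1, 1R3, 2R2, 3R3
Branch closes: p2 and ¬p2 both at 3.
Every branch closes (one shown): unsatisfiable in S4, hence also in S5 (every S5-frame is an S4-frame).
T-tableau for the formula:
1. ¬(□(p3 ∨ ¬p2) → □□(p3 ∨ ¬p2)) ∧ (□p2 → p2), 0
2. ¬(□(p3 ∨ ¬p2) → □□(p3 ∨ ¬p2)), 0
3. □p2 → p2, 0
4. □(p3 ∨ ¬p2), 0
5. ¬□□(p3 ∨ ¬p2), 0
6. p3 ∨ ¬p2, 0
7. p2, 0
8. p3, 0
9. ¬□(p3 ∨ ¬p2), 1
10. p3 ∨ ¬p2, 1
11. ¬p2, 1
12. ¬(p3 ∨ ¬p2), 2
13. ¬p3, 2
14. p2, 2
Accessibility: 0R0, 0R1, 1R1, 1R2, 2R2
Complete open branch: satisfiable in T, hence also in K (this T-model is also a K-model).

K, T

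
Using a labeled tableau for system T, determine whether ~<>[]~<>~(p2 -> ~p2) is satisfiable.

1. ~<>[]~<>~(p2 -> ~p2), 0
2. ~[]~<>~(p2 -> ~p2), 0
3. <>~(p2 -> ~p2), 1
4. ~[]~<>~(p2 -> ~p2), 1
5. ~(p2 -> ~p2), 2
6. p2, 2
7. <>~(p2 -> ~p2), 3
8. ~(p2 -> ~p2), 4
9. p2, 4
Accessibility: 0R0, 0R1, 1R1, 1R2, 1R3, 2R2, 3R3, 3R4, 4R4

Yes, satisfiable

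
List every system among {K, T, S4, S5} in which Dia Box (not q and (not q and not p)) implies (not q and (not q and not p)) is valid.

S4-tableau for the negation not (Dia Box (not q and (not q and not p)) implies (not q and (not q and not p))):
1. not (Dia Box (not q and (not q and not p)) implies (not q and (not q and not p))), u
2. Dia Box (not q and (not q and not p)), u   [neg-implies-rule on 1]
3. not (not q and (not q and not p)), u   [neg-implies-rule on 1]
4. not (not q and not p), u   [neg-and-rule on 3 (branches; this branch)]
5. p, u   [neg-and-rule on 4 (branches; this branch)]
6. Box (not q and (not q and not p)), v   [Dia-rule on 2: fresh world v, uRv]
7. not q and (not q and not p), v   [Box-rule on 6 via vRv]
8. not q, v   [and-rule on 7]
9. not q and not p, v   [and-rule on 7]
10. not p, v   [and-rule on 9]
Accessibility: uRu, uRv, vRv
Complete open branch: countermodel on an S4-frame, so not valid in S4, nor in K, T (the same frame is also a K-frame and a T-frame).
S5-tableau for the negation not (Dia Box (not q and (not q and not p)) implies (not q and (not q and not p))):
1. not (Dia Box (not q and (not q and not p)) implies (not q and (not q and not p))), u
2. Dia Box (not q and (not q and not p)), u   [neg-implies-rule on 1]
3. not (not q and (not q and not p)), u   [neg-implies-rule on 1]
4. not (not q and not p), u   [neg-and-rule on 3 (branches; this branch)]
5. p, u   [neg-and-rule on 4 (branches; this branch)]
6. Box (not q and (not q and not p)), v   [Dia-rule on 2: fresh world v, uRv]
7. not q and (not q and not p), u   [Box-rule on 6 via vRu]
8. not q, u   [and-rule on 7]
9. not q and not p, u   [and-rule on 7]
10. not p, u   [and-rule on 9]
Accessibility: uRu, uRv, vRu, vRv
Branch closes: p and not p both at u.
Every branch closes (one shown): valid in S5.

S5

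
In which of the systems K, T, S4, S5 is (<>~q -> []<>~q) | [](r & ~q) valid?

S5

S5-tableau for the negation ~((<>~q -> []<>~q) | [](r & ~q)):
1. ~((<>~q -> []<>~q) | [](r & ~q)), w0
2. ~(<>~q -> []<>~q), w0   [~|-rule on 1]
3. ~[](r & ~q), w0   [~|-rule on 1]
4. <>~q, w0   [~->-rule on 2]
5. ~[]<>~q, w0   [~->-rule on 2]
6. ~(r & ~q), w1   [~[]-rule on 3: fresh world w1, w0Rw1]
7. ~r, w1   [~&-rule on 6 (branches; this branch)]
8. ~q, w2   [<>-rule on 4: fresh world w2, w0Rw2]
9. ~<>~q, w3   [~[]-rule on 5: fresh world w3, w0Rw3]
10. q, w0   [~<>-rule on 9 via w3Rw0]
11. q, w1   [~<>-rule on 9 via w3Rw1]
12. q, w2   [~<>-rule on 9 via w3Rw2]
Accessibility: w0Rw0, w0Rw1, w0Rw2, w0Rw3, w1Rw0, w1Rw1, w1Rw2, w1Rw3, w2Rw0, w2Rw1, w2Rw2, w2Rw3, w3Rw0, w3Rw1, w3Rw2, w3Rw3
Branch closes: q and ~q both at w2.
Every branch closes (one shown): valid in S5.
S4-tableau for the negation ~((<>~q -> []<>~q) | [](r & ~q)):
1. ~((<>~q -> []<>~q) | [](r & ~q)), w0
2. ~(<>~q -> []<>~q), w0   [~|-rule on 1]
3. ~[](r & ~q), w0   [~|-rule on 1]
4. <>~q, w0   [~->-rule on 2]
5. ~[]<>~q, w0   [~->-rule on 2]
6. ~(r & ~q), w1   [~[]-rule on 3: fresh world w1, w0Rw1]
7. q, w1   [~&-rule on 6 (branches; this branch)]
8. ~q, w2   [<>-rule on 4: fresh world w2, w0Rw2]
9. ~<>~q, w3   [~[]-rule on 5: fresh world w3, w0Rw3]
10. q, w3   [~<>-rule on 9 via w3Rw3]
Accessibility: w0Rw0, w0Rw1, w0Rw2, w0Rw3, w1Rw1, w2Rw2, w3Rw3
Complete open branch: countermodel on an S4-frame, so not valid in S4, nor in K, T (the same frame is also a K-frame and a T-frame).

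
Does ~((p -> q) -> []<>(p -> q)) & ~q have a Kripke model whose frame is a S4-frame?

Yes, satisfiable

1. ~((p -> q) -> []<>(p -> q)) & ~q, 0
2. ~((p -> q) -> []<>(p -> q)), 0   [&-rule on 1]
3. ~q, 0   [&-rule on 1]
4. p -> q, 0   [~->-rule on 2]
5. ~[]<>(p -> q), 0   [~->-rule on 2]
6. ~p, 0   [->-rule on 4 (branches; this branch)]
7. ~<>(p -> q), 1   [~[]-rule on 5: fresh world 1, 0R1]
8. ~(p -> q), 1   [~<>-rule on 7 via 1R1]
9. p, 1   [~->-rule on 8]
10. ~q, 1   [~->-rule on 8]
Accessibility: 0R0, 0R1, 1R1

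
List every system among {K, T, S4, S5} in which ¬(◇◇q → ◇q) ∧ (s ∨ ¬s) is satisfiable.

K, T

T-tableau for the formula:
1. ¬(◇◇q → ◇q) ∧ (s ∨ ¬s), 0
2. ¬(◇◇q → ◇q), 0
3. s ∨ ¬s, 0
4. ◇◇q, 0
5. ¬◇q, 0
6. ¬q, 0
7. ¬s, 0
8. ◇q, 1
9. ¬q, 1
10. q, 2
Accessibility: 0R0, 0R1, 1R1, 1R2, 2R2
Complete open branch: satisfiable in T, hence also in K (this T-model is also a K-model).
S4-tableau for the formula:
1. ¬(◇◇q → ◇q) ∧ (s ∨ ¬s), 0
2. ¬(◇◇q → ◇q), 0
3. s ∨ ¬s, 0
4. ◇◇q, 0
5. ¬◇q, 0
6. ¬q, 0
7. ¬s, 0
8. ◇q, 1
9. ¬q, 1
10. q, 2
11. ¬q, 2
Accessibility: 0R0, 0R1, 0R2, 1R1, 1R2, 2R2
Branch closes: q and ¬q both at 2.
Every branch closes (one shown): unsatisfiable in S4, hence also in S5 (every S5-frame is an S4-frame).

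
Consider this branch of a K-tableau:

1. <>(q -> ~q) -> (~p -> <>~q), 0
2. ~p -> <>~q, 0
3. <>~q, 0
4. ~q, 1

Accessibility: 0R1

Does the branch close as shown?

No atom appears with both signs at the same world.

No, open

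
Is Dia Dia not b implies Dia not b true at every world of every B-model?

Invalid (countermodel exists)

Tableau for the negation not (Dia Dia not b implies Dia not b):
1. not (Dia Dia not b implies Dia not b), 0
2. Dia Dia not b, 0
3. not Dia not b, 0
4. b, 0
5. Dia not b, 1
6. b, 1
7. not b, 2
Accessibility: 0R0, 0R1, 1R0, 1R1, 1R2, 2R1, 2R2
The negation has an open branch (countermodel exists).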